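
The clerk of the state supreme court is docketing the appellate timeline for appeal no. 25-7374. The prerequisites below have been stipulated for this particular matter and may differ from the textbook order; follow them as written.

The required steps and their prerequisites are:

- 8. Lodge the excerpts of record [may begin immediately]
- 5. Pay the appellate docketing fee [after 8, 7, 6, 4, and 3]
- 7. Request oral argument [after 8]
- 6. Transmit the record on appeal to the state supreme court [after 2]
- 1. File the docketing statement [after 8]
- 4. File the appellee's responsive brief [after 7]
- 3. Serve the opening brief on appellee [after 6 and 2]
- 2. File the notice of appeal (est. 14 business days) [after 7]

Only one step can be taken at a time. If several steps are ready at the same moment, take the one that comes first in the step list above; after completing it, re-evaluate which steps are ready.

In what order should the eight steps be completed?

8 7 1 4 2 6 3 5

8 is the only step with nothing outstanding, so it goes first.
Now 7 and 1 have their prerequisites met. 7 is listed earlier, so 7 next.
1, 4 and 2 are all available; 1 is listed earlier → 1.
4 and 2 are both available; 4 is listed earlier → 4.
2 is the only step now ready → 2.
6 needed 2, now all done → 6.
Next only 3 has its prerequisites met → 3.
That leaves 5 as the only ready step → 5.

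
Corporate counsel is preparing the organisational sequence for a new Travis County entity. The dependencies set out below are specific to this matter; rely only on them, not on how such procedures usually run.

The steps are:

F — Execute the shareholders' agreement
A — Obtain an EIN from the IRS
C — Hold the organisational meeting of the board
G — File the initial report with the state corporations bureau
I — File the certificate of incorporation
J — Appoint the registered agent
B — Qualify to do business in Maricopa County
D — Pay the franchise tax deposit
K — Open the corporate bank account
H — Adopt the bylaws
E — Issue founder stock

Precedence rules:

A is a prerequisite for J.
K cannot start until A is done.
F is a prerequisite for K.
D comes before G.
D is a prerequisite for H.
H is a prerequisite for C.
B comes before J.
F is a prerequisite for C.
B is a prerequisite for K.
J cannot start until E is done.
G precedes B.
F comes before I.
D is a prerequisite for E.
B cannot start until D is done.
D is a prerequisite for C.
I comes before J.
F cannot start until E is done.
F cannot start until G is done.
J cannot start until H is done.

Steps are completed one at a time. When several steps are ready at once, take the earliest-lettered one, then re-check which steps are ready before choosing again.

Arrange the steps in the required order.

A and D have no prerequisites; A has the earlier label, so A is first.
That leaves D as the only ready step → D.
E, G and H are all available; E has the earlier label → E.
Ready: G and H. G has the earlier label → G.
B and F now also ready, so the ready set is {B, F, H}; B has the earlier label → B.
Now F and H have their prerequisites met. F has the earlier label, so F next.
H, I and K are all available; H has the earlier label → H.
Ready: C, I and K. C has the earlier label → C.
I and K are both available; I has the earlier label → I.
J now also ready, so the ready set is {J, K}; J has the earlier label → J.
Next only K has its prerequisites met → K.

A, D, E, G, B, F, H, C, I, J, K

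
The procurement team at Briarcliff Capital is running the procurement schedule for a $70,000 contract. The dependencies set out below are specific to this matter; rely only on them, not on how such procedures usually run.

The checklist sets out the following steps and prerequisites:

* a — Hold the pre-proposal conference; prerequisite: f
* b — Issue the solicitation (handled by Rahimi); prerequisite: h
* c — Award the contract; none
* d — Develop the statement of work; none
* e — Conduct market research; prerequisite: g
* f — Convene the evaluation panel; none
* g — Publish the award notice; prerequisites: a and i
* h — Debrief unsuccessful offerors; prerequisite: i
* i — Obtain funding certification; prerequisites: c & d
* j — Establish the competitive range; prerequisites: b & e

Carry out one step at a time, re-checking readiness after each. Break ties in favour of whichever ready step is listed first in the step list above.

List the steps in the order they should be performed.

c, d, f, a, i, g, e, h, b, j

Nothing is required for c, d and f. c is listed earlier → c first.
Ready: d and f. d is listed earlier → d.
Now f and i have their prerequisites met. f is listed earlier, so f next.
Ready: a and i. a is listed earlier → a.
i is the only step now ready → i.
Ready: g and h. g is listed earlier → g.
e and h are both available; e is listed earlier → e.
That leaves h as the only ready step → h.
b needed h, now all done → b.
j needed b and e, now all done → j.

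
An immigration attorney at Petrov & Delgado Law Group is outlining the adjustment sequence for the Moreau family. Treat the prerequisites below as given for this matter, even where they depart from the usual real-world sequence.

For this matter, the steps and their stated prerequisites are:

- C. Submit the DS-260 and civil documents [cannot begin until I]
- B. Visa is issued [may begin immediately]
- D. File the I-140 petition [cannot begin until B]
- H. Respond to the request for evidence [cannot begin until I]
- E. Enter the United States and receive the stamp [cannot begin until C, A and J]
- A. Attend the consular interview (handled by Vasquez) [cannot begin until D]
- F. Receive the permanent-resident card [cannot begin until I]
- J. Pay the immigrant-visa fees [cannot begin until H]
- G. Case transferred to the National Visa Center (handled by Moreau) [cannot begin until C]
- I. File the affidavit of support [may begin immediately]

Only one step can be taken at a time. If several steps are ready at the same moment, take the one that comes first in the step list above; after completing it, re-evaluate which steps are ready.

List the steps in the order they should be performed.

B and I have no prerequisites; B is listed earlier, so B is first.
Now D and I have their prerequisites met. D is listed earlier, so D next.
A and I are both available; A is listed earlier → A.
I is the only step now ready → I.
Now C, H and F have their prerequisites met. C is listed earlier, so C next.
Ready: H, F and G. H is listed earlier → H.
F, J and G are all available; F is listed earlier → F.
Now J and G have their prerequisites met. J is listed earlier, so J next.
E now also ready, so the ready set is {E, G}; E is listed earlier → E.
G needed C, now all done → G.

B, D, A, I, C, H, F, J, E, G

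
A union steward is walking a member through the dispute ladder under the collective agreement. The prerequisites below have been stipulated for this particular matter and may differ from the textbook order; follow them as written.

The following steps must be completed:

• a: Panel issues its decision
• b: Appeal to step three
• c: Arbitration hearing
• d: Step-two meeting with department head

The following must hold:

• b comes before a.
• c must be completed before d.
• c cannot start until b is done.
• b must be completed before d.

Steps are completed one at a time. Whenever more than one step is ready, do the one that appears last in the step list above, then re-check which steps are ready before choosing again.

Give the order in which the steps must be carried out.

b c d a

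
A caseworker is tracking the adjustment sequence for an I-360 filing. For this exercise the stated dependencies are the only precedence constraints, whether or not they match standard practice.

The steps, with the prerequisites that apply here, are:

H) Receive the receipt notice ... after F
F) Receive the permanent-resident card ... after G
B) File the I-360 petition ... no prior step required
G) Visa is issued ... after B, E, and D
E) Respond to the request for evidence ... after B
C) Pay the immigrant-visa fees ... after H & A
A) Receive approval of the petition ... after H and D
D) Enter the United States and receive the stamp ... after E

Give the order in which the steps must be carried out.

B has no prerequisites → B first.
E needed B, now all done → E.
That leaves D as the only ready step → D.
G needed B, E and D, now all done → G.
Next only F has its prerequisites met → F.
H needed F, now all done → H.
Next only A has its prerequisites met → A.
C needed H and A, now all done → C.

B, E, D, G, F, H, A, C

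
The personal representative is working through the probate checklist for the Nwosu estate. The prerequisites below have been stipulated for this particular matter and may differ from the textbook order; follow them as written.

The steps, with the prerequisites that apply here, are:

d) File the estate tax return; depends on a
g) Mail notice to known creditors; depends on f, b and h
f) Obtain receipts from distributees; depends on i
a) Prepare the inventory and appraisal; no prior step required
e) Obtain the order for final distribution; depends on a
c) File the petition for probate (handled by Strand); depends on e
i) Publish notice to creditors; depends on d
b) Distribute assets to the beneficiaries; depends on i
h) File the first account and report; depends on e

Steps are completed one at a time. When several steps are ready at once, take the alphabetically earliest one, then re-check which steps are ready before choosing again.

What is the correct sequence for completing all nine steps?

a → d → e → c → h → i → b → f → g

a has no prerequisites → a first.
Ready: d and e. d has the earlier label → d.
Now e and i have their prerequisites met. e has the earlier label, so e next.
Ready: c, h and i. c has the earlier label → c.
Ready: h and i. h has the earlier label → h.
i is the only step now ready → i.
Now b and f have their prerequisites met. b has the earlier label, so b next.
That leaves f as the only ready step → f.
g is the only step now ready → g.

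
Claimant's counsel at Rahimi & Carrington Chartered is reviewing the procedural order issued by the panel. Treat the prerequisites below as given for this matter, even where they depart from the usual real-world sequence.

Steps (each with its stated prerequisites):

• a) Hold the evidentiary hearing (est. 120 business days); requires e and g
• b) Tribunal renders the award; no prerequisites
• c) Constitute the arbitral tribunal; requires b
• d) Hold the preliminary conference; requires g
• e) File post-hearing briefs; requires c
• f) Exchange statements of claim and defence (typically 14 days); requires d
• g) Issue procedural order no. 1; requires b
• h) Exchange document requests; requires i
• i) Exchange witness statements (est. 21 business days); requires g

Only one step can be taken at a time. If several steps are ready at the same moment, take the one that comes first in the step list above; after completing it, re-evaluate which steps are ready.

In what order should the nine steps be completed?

b is the only step with nothing outstanding, so it goes first.
Now c and g have their prerequisites met. c is listed earlier, so c next.
Ready: e and g. e is listed earlier → e.
Next only g has its prerequisites met → g.
a, d and i are all available; a is listed earlier → a.
d and i are both available; d is listed earlier → d.
f now also ready, so the ready set is {f, i}; f is listed earlier → f.
Next only i has its prerequisites met → i.
Next only h has its prerequisites met → h.

b, c, e, g, a, d, f, i, h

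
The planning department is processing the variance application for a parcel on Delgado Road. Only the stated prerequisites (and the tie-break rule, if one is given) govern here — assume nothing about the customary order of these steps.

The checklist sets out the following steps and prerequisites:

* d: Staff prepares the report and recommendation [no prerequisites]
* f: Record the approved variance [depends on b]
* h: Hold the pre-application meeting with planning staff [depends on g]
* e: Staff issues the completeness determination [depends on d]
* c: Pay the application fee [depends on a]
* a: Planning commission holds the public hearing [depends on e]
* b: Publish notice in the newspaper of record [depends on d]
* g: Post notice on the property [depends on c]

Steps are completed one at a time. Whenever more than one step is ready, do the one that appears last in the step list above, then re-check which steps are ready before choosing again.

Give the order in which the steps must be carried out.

d is the only step with nothing outstanding, so it goes first.
b and e are both available; b is listed later → b.
f now also ready, so the ready set is {e, f}; e is listed later → e.
a and f are both available; a is listed later → a.
c and f are both available; c is listed later → c.
g and f are both available; g is listed later → g.
h now also ready, so the ready set is {h, f}; h is listed later → h.
f needed b, now all done → f.

d b e a c g h f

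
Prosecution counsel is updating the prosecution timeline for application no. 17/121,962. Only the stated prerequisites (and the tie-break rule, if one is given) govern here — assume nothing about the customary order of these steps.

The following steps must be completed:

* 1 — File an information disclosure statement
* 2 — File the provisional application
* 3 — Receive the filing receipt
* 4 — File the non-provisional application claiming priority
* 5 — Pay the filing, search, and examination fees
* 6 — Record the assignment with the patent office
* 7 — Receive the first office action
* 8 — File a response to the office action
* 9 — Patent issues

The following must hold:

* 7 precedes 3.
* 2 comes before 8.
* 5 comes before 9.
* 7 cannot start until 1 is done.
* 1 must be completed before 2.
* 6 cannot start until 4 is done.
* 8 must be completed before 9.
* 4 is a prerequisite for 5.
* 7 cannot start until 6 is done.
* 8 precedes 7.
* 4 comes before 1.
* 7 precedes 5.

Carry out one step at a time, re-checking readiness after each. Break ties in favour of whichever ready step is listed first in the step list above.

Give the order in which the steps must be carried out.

4 1 2 6 8 7 3 5 9

Only 4 has no prerequisites, so it is first.
1 and 6 are both available; 1 is listed earlier → 1.
Now 2 and 6 have their prerequisites met. 2 is listed earlier, so 2 next.
8 now also ready, so the ready set is {6, 8}; 6 is listed earlier → 6.
8 is the only step now ready → 8.
7 needed 1, 6 and 8, now all done → 7.
3 and 5 are both available; 3 is listed earlier → 3.
Next only 5 has its prerequisites met → 5.
9 needed 5 and 8, now all done → 9.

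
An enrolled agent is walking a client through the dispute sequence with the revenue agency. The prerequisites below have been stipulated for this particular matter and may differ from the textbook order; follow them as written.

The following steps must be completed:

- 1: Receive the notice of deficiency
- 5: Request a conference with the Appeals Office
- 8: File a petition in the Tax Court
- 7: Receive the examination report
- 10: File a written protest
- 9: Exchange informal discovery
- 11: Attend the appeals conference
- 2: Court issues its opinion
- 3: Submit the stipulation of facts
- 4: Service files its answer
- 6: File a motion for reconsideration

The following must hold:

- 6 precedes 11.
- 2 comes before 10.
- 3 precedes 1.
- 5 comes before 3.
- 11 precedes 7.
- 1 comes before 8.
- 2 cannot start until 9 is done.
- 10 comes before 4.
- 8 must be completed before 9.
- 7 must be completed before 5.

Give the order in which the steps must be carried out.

6, 11, 7, 5, 3, 1, 8, 9, 2, 10, 4

6 is the only step with nothing outstanding, so it goes first.
Next only 11 has its prerequisites met → 11.
7 needed 11, now all done → 7.
5 needed 7, now all done → 5.
That leaves 3 as the only ready step → 3.
That leaves 1 as the only ready step → 1.
8 needed 1, now all done → 8.
9 needed 8, now all done → 9.
2 needed 9, now all done → 2.
10 is the only step now ready → 10.
Next only 4 has its prerequisites met → 4.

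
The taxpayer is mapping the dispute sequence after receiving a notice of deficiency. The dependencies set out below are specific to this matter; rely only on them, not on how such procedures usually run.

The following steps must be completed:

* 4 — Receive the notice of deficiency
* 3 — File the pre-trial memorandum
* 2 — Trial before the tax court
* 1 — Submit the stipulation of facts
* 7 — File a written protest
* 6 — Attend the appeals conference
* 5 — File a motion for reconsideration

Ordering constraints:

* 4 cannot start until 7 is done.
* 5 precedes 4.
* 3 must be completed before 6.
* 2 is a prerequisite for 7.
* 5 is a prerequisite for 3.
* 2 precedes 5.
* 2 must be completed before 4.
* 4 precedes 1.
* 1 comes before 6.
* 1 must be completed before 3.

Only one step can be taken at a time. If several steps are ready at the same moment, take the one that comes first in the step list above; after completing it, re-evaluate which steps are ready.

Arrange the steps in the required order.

2 is the only step with nothing outstanding, so it goes first.
Now 7 and 5 have their prerequisites met. 7 is listed earlier, so 7 next.
Next only 5 has its prerequisites met → 5.
4 is the only step now ready → 4.
That leaves 1 as the only ready step → 1.
3 needed 1 and 5, now all done → 3.
6 is the only step now ready → 6.

2 7 5 4 1 3 6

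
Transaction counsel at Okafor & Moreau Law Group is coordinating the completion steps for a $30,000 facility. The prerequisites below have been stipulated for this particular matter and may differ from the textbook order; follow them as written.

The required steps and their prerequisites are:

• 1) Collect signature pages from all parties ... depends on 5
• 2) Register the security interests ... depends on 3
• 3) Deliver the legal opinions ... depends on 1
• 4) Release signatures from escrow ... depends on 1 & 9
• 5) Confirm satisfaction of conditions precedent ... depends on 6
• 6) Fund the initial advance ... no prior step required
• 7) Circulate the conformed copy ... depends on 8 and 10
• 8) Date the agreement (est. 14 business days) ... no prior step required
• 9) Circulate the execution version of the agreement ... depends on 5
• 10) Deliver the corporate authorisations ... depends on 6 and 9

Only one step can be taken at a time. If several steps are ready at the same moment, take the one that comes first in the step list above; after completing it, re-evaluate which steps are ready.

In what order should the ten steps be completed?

Nothing is required for 6 and 8. 6 is listed earlier → 6 first.
5 and 8 are both available; 5 is listed earlier → 5.
Now 1, 8 and 9 have their prerequisites met. 1 is listed earlier, so 1 next.
Ready: 3, 8 and 9. 3 is listed earlier → 3.
2 now also ready, so the ready set is {2, 8, 9}; 2 is listed earlier → 2.
Now 8 and 9 have their prerequisites met. 8 is listed earlier, so 8 next.
9 needed 5, now all done → 9.
Now 4 and 10 have their prerequisites met. 4 is listed earlier, so 4 next.
That leaves 10 as the only ready step → 10.
That leaves 7 as the only ready step → 7.

6, 5, 1, 3, 2, 8, 9, 4, 10, 7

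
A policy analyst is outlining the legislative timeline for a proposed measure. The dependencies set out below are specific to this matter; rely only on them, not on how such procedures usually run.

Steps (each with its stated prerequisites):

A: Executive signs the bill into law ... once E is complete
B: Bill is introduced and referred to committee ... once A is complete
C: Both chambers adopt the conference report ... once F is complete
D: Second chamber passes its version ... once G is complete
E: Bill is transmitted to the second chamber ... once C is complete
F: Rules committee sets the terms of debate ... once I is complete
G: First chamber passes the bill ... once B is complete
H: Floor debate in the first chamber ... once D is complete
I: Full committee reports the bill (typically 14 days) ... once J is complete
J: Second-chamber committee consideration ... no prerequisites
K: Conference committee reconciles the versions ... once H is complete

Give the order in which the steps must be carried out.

Only J has no prerequisites, so it is first.
I is the only step now ready → I.
F needed I, now all done → F.
C is the only step now ready → C.
E needed C, now all done → E.
A needed E, now all done → A.
B needed A, now all done → B.
Next only G has its prerequisites met → G.
That leaves D as the only ready step → D.
Next only H has its prerequisites met → H.
K needed H, now all done → K.

J I F C E A B G D H K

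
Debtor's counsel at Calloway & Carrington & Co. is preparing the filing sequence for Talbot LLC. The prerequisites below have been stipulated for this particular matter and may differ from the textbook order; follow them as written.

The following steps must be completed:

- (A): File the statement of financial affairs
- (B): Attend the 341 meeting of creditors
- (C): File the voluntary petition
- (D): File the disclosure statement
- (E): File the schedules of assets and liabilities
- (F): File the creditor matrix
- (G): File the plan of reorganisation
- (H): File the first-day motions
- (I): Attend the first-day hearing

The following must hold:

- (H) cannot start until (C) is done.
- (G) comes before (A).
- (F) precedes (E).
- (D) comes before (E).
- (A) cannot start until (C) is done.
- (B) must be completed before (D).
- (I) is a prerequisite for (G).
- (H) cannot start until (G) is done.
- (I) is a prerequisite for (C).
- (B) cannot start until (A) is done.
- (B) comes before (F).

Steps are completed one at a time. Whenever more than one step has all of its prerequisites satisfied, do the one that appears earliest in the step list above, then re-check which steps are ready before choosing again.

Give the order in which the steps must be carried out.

(I) (C) (G) (A) (B) (D) (F) (E) (H)

(I) has no prerequisites → (I) first.
(C) and (G) are both available; (C) is listed earlier → (C).
That leaves (G) as the only ready step → (G).
Now (A) and (H) have their prerequisites met. (A) is listed earlier, so (A) next.
(B) now also ready, so the ready set is {(B), (H)}; (B) is listed earlier → (B).
(D) and (F) now also ready, so the ready set is {(D), (F), (H)}; (D) is listed earlier → (D).
(F) and (H) are both available; (F) is listed earlier → (F).
(E) now also ready, so the ready set is {(E), (H)}; (E) is listed earlier → (E).
Next only (H) has its prerequisites met → (H).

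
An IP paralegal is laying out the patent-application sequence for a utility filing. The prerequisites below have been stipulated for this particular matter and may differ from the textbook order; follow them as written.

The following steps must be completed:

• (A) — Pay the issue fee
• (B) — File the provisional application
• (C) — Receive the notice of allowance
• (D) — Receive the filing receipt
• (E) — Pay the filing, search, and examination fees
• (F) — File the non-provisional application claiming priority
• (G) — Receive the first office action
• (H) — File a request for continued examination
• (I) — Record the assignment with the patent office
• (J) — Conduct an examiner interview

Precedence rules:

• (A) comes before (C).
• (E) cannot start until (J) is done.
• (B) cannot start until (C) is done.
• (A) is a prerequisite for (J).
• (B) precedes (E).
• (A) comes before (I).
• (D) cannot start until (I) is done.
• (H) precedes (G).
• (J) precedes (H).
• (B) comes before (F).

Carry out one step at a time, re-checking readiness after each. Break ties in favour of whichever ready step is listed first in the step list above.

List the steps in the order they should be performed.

(A), (C), (B), (F), (I), (D), (J), (E), (H), (G)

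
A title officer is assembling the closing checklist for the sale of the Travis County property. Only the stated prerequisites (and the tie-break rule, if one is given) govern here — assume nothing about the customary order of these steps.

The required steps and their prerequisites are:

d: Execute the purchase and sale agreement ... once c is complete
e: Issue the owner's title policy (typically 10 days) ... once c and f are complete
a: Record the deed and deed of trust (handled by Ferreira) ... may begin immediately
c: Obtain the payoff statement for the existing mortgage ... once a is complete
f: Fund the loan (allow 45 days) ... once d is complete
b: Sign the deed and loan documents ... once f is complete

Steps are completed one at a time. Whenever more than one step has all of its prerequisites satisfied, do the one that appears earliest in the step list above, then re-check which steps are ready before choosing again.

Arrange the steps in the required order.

a c d f e b

Only a has no prerequisites, so it is first.
c is the only step now ready → c.
d needed c, now all done → d.
That leaves f as the only ready step → f.
Now e and b have their prerequisites met. e is listed earlier, so e next.
Next only b has its prerequisites met → b.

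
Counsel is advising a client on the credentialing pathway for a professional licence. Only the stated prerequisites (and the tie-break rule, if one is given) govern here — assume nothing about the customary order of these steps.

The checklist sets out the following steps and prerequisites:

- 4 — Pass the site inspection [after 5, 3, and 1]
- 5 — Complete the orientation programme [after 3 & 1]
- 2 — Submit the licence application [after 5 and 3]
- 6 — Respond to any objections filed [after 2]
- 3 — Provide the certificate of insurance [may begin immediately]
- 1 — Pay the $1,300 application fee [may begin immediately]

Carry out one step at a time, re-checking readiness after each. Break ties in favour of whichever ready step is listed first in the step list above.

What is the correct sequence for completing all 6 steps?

3 → 1 → 5 → 4 → 2 → 6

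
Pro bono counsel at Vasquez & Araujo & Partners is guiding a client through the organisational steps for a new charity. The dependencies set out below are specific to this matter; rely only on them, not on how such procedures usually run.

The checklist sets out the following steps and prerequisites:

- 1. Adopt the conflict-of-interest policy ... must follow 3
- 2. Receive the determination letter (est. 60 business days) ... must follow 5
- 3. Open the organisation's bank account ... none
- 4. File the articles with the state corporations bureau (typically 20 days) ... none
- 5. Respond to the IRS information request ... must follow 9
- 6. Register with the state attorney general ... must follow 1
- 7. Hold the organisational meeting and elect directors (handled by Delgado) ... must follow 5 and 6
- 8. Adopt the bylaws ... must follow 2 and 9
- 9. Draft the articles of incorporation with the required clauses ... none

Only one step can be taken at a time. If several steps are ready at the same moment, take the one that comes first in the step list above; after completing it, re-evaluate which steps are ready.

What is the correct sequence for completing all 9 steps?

3 1 4 6 9 5 2 7 8

Nothing is required for 3, 4 and 9. 3 is listed earlier → 3 first.
1 now also ready, so the ready set is {1, 4, 9}; 1 is listed earlier → 1.
4, 6 and 9 are all available; 4 is listed earlier → 4.
Ready: 6 and 9. 6 is listed earlier → 6.
That leaves 9 as the only ready step → 9.
5 is the only step now ready → 5.
Now 2 and 7 have their prerequisites met. 2 is listed earlier, so 2 next.
Now 7 and 8 have their prerequisites met. 7 is listed earlier, so 7 next.
8 is the only step now ready → 8.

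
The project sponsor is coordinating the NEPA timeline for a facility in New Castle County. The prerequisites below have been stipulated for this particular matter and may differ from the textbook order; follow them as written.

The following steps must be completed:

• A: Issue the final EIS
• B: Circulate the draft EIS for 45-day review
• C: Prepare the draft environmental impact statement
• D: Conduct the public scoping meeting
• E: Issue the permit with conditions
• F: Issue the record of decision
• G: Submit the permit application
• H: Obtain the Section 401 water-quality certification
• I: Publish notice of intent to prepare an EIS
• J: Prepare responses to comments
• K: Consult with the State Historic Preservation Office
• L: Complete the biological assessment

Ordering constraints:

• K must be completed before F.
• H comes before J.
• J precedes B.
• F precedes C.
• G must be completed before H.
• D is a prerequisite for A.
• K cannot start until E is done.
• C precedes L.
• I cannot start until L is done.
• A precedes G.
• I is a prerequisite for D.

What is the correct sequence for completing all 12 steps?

E K F C L I D A G H J B

E has no prerequisites → E first.
K is the only step now ready → K.
Next only F has its prerequisites met → F.
C is the only step now ready → C.
That leaves L as the only ready step → L.
I needed L, now all done → I.
D needed I, now all done → D.
A needed D, now all done → A.
G needed A, now all done → G.
Next only H has its prerequisites met → H.
Next only J has its prerequisites met → J.
Next only B has its prerequisites met → B.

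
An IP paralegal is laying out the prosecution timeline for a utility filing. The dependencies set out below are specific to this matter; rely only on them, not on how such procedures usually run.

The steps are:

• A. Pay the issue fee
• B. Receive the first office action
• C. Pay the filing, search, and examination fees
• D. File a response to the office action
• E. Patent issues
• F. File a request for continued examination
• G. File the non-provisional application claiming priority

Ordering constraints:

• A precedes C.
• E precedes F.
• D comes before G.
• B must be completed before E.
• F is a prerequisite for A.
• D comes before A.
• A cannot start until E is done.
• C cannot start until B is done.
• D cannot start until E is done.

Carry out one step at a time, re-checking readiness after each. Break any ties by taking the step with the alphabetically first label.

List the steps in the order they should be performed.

B has no prerequisites → B first.
E is the only step now ready → E.
Now D and F have their prerequisites met. D has the earlier label, so D next.
Ready: F and G. F has the earlier label → F.
A and G are both available; A has the earlier label → A.
C now also ready, so the ready set is {C, G}; C has the earlier label → C.
That leaves G as the only ready step → G.

B, E, D, F, A, C, G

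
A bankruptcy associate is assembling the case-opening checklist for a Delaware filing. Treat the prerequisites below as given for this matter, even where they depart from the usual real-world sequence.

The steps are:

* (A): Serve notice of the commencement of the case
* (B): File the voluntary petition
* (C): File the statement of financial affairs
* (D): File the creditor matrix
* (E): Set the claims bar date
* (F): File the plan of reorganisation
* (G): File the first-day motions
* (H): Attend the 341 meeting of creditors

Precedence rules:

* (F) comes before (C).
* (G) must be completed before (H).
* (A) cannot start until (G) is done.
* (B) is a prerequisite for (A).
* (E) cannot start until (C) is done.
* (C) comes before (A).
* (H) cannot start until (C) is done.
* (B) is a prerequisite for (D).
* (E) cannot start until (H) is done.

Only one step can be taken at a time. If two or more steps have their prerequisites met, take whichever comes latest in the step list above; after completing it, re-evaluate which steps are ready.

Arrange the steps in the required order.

(G) (F) (C) (H) (E) (B) (D) (A)

Nothing is required for (G), (F) and (B). (G) is listed later → (G) first.
Ready: (F) and (B). (F) is listed later → (F).
(C) now also ready, so the ready set is {(C), (B)}; (C) is listed later → (C).
Ready: (H) and (B). (H) is listed later → (H).
Now (E) and (B) have their prerequisites met. (E) is listed later, so (E) next.
(B) is the only step now ready → (B).
(D) and (A) are both available; (D) is listed later → (D).
(A) needed (G), (C) and (B), now all done → (A).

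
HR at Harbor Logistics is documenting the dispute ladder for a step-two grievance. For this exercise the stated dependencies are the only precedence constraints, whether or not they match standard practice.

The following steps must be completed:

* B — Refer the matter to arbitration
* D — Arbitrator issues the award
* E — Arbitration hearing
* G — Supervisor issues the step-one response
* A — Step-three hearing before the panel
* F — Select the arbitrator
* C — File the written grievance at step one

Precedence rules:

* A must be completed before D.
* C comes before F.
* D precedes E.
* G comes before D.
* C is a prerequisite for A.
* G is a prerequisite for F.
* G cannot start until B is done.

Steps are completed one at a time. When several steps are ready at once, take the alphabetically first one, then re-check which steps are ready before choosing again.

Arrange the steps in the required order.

B, C, A, G, D, E, F

Nothing is required for B and C. B has the earlier label → B first.
Ready: C and G. C has the earlier label → C.
A now also ready, so the ready set is {A, G}; A has the earlier label → A.
G needed B, now all done → G.
D and F are both available; D has the earlier label → D.
E and F are both available; E has the earlier label → E.
That leaves F as the only ready step → F.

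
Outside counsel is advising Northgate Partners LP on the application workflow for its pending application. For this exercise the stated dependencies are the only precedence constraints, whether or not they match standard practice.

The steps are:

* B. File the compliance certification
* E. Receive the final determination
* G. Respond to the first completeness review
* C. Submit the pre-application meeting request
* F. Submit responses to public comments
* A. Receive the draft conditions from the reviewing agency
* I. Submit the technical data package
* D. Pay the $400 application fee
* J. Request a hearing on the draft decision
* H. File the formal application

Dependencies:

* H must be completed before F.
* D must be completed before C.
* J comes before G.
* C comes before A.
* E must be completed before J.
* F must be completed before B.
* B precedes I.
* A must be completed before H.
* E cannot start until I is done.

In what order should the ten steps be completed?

D has no prerequisites → D first.
C needed D, now all done → C.
Next only A has its prerequisites met → A.
H needed A, now all done → H.
F needed H, now all done → F.
Next only B has its prerequisites met → B.
Next only I has its prerequisites met → I.
E is the only step now ready → E.
J is the only step now ready → J.
G needed J, now all done → G.

D → C → A → H → F → B → I → E → J → G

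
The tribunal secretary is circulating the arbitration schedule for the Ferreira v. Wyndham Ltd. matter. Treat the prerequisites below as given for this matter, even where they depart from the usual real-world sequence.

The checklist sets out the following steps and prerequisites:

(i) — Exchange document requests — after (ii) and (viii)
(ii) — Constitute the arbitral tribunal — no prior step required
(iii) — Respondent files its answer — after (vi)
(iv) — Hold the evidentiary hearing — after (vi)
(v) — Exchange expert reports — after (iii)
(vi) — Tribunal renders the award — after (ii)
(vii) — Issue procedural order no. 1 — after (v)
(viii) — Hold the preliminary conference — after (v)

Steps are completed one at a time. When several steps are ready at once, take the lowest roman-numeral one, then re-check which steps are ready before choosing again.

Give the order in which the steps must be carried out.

(ii), (vi), (iii), (iv), (v), (vii), (viii), (i)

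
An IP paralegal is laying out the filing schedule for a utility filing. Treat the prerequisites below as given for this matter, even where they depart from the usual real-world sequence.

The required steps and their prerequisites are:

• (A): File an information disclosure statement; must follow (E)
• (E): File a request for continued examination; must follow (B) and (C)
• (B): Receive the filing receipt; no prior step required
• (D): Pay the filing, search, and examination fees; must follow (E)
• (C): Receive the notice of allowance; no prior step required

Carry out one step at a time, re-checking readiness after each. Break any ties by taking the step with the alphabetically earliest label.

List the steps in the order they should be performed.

(B) → (C) → (E) → (A) → (D)

Nothing is required for (B) and (C). (B) has the earlier label → (B) first.
Next only (C) has its prerequisites met → (C).
(E) needed (B) and (C), now all done → (E).
(A) and (D) are both available; (A) has the earlier label → (A).
(D) is the only step now ready → (D).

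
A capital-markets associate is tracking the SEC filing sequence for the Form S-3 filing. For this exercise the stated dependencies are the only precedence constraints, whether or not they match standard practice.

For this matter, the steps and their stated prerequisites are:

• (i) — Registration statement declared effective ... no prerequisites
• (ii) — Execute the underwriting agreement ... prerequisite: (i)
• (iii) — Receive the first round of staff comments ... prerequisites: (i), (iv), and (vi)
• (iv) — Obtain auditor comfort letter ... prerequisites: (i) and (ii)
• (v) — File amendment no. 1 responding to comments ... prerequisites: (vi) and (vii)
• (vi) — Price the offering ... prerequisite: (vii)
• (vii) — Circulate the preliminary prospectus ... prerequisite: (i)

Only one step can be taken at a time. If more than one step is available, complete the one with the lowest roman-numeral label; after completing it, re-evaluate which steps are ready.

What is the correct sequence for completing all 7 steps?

(i) has no prerequisites → (i) first.
(ii) and (vii) are both available; (ii) has the earlier label → (ii).
(iv) now also ready, so the ready set is {(iv), (vii)}; (iv) has the earlier label → (iv).
Next only (vii) has its prerequisites met → (vii).
(vi) is the only step now ready → (vi).
Ready: (iii) and (v). (iii) has the earlier label → (iii).
(v) needed (vi) and (vii), now all done → (v).

(i) → (ii) → (iv) → (vii) → (vi) → (iii) → (v)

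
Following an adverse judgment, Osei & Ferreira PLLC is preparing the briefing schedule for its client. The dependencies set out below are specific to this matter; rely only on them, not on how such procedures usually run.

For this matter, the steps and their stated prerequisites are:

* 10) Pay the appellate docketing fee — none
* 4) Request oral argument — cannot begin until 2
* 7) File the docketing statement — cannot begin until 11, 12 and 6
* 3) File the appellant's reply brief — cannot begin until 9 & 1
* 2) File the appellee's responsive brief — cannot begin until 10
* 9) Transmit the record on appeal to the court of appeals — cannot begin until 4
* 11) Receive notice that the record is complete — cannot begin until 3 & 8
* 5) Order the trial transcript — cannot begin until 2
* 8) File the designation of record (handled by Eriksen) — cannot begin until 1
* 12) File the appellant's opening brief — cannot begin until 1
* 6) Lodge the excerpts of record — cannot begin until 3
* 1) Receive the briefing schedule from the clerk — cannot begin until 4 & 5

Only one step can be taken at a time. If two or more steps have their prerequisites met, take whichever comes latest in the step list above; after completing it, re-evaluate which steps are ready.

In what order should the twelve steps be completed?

10, 2, 5, 4, 1, 12, 8, 9, 3, 6, 11, 7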